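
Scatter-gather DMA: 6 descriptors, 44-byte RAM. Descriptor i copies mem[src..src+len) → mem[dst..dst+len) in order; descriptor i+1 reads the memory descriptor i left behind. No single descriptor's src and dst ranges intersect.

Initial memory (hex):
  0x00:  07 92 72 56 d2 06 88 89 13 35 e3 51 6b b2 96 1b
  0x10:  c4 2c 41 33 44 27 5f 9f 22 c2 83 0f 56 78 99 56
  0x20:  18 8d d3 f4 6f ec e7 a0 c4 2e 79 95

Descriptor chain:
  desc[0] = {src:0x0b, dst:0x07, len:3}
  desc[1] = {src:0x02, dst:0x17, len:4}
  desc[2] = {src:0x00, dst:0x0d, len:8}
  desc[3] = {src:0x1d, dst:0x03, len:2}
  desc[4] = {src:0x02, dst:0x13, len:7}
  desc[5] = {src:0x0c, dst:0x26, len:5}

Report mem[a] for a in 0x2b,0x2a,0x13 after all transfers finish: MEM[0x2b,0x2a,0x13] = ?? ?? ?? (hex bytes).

MEM[0x2b,0x2a,0x13] = 95 56 72

  after D0: wrote 3B at 0x07 = 516bb2
  after D1: wrote 4B at 0x17 = 7256d206
  after D2: wrote 8B at 0x0d = 07927256d2068851
  after D3: wrote 2B at 0x03 = 7899
  after D4: wrote 7B at 0x13 = 7278990688516b
  after D5: wrote 5B at 0x26 = 6b07927256
query mem[0x2b]=0x95, mem[0x2a]=0x56, mem[0x13]=0x72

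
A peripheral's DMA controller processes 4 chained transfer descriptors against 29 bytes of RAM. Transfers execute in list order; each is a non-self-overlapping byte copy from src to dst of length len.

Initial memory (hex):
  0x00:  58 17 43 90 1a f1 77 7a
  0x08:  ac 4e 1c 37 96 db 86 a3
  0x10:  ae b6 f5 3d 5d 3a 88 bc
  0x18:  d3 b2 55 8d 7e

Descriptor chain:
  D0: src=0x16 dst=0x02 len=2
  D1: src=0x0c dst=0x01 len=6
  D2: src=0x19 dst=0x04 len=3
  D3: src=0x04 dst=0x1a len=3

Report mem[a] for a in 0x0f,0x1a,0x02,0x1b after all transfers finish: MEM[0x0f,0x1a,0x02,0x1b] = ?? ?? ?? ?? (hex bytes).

MEM[0x0f,0x1a,0x02,0x1b] = a3 b2 db 55

D0: mem[0x02..0x03] <- [88 bc]
D1: mem[0x01..0x06] <- [96 db 86 a3 ae b6]
D2: mem[0x04..0x06] <- [b2 55 8d]
D3: mem[0x1a..0x1c] <- [b2 55 8d]
query mem[0x0f]=0xa3, mem[0x1a]=0xb2, mem[0x02]=0xdb, mem[0x1b]=0x55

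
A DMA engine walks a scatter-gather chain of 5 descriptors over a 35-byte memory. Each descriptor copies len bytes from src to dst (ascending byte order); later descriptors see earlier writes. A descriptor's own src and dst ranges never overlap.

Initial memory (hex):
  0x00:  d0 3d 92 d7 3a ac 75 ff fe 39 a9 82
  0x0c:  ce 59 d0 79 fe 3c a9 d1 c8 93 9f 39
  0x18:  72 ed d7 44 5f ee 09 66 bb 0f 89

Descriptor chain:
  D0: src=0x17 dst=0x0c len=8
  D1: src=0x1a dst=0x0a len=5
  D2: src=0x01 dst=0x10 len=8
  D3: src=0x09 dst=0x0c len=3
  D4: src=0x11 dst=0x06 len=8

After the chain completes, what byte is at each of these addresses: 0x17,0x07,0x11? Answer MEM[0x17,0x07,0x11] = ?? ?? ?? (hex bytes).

MEM[0x17,0x07,0x11] = fe d7 92

D0: mem[0x0c..0x13] <- [39 72 ed d7 44 5f ee 09]
D1: mem[0x0a..0x0e] <- [d7 44 5f ee 09]
D2: mem[0x10..0x17] <- [3d 92 d7 3a ac 75 ff fe]
D3: mem[0x0c..0x0e] <- [39 d7 44]
D4: mem[0x06..0x0d] <- [92 d7 3a ac 75 ff fe 72]
query mem[0x17]=0xfe, mem[0x07]=0xd7, mem[0x11]=0x92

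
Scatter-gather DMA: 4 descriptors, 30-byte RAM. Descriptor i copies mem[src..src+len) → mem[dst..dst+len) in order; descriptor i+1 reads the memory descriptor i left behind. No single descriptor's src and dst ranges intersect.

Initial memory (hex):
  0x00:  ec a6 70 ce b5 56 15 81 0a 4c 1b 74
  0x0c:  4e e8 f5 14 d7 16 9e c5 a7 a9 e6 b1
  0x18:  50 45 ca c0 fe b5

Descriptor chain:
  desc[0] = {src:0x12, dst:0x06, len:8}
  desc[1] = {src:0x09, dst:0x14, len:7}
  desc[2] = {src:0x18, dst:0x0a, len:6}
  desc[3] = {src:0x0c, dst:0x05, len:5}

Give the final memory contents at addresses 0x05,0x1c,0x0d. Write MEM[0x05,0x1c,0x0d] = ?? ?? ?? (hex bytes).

MEM[0x05,0x1c,0x0d] = 14 fe c0

[0] 0x12->0x06 len=8 : 9e c5 a7 a9 e6 b1 50 45
[1] 0x09->0x14 len=7 : a9 e6 b1 50 45 f5 14
[2] 0x18->0x0a len=6 : 45 f5 14 c0 fe b5
[3] 0x0c->0x05 len=5 : 14 c0 fe b5 d7
query mem[0x05]=0x14, mem[0x1c]=0xfe, mem[0x0d]=0xc0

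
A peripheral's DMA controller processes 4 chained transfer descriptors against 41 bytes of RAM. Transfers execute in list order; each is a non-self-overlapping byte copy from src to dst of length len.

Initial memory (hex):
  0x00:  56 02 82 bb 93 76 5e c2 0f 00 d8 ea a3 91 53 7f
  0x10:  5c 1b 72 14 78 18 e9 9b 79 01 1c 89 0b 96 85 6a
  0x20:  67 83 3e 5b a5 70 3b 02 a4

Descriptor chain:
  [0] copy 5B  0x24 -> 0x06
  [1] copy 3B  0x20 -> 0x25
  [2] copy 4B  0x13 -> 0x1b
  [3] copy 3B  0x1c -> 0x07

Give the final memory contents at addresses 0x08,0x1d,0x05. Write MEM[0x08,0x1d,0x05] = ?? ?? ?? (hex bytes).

D0: mem[0x06..0x0a] <- [a5 70 3b 02 a4]
D1: mem[0x25..0x27] <- [67 83 3e]
D2: mem[0x1b..0x1e] <- [14 78 18 e9]
D3: mem[0x07..0x09] <- [78 18 e9]
query mem[0x08]=0x18, mem[0x1d]=0x18, mem[0x05]=0x76

MEM[0x08,0x1d,0x05] = 18 18 76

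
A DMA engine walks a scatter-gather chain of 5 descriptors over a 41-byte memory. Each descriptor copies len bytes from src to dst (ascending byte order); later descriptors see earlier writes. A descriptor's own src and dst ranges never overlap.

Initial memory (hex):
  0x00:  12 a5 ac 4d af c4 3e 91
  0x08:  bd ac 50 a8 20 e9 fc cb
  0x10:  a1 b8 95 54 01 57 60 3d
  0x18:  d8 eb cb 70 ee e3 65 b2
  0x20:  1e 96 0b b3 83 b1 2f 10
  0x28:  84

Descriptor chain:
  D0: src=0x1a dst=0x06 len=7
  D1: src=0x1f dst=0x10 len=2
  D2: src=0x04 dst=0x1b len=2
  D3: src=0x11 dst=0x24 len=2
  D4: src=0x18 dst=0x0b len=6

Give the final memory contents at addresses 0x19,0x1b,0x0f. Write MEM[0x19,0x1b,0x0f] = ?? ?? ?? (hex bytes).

MEM[0x19,0x1b,0x0f] = eb af c4

#0 dst[0x06+7] := {0xcb,0x70,0xee,0xe3,0x65,0xb2,0x1e}
#1 dst[0x10+2] := {0xb2,0x1e}
#2 dst[0x1b+2] := {0xaf,0xc4}
#3 dst[0x24+2] := {0x1e,0x95}
#4 dst[0x0b+6] := {0xd8,0xeb,0xcb,0xaf,0xc4,0xe3}
query mem[0x19]=0xeb, mem[0x1b]=0xaf, mem[0x0f]=0xc4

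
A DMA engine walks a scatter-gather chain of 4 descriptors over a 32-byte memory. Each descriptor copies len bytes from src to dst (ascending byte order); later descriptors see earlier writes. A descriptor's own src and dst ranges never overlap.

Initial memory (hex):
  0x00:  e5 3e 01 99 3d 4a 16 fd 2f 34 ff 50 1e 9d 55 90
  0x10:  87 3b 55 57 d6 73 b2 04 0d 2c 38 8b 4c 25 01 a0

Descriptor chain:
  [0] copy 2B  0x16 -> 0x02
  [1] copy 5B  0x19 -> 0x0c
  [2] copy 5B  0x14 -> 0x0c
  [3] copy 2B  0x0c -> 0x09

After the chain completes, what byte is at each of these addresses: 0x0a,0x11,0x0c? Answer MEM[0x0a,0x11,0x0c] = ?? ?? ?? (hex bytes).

MEM[0x0a,0x11,0x0c] = 73 3b d6

  after D0: wrote 2B at 0x02 = b204
  after D1: wrote 5B at 0x0c = 2c388b4c25
  after D2: wrote 5B at 0x0c = d673b2040d
  after D3: wrote 2B at 0x09 = d673
query mem[0x0a]=0x73, mem[0x11]=0x3b, mem[0x0c]=0xd6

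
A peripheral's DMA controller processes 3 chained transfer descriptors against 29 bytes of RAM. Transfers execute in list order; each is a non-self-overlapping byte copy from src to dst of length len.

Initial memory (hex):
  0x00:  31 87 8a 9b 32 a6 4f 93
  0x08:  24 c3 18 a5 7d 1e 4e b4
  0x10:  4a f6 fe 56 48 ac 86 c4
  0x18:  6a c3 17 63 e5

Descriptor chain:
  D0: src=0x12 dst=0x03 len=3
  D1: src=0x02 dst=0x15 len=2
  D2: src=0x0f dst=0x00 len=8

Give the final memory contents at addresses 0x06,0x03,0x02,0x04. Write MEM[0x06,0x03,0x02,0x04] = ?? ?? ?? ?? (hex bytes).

MEM[0x06,0x03,0x02,0x04] = 8a fe f6 56

  after D0: wrote 3B at 0x03 = fe5648
  after D1: wrote 2B at 0x15 = 8afe
  after D2: wrote 8B at 0x00 = b44af6fe56488afe
query mem[0x06]=0x8a, mem[0x03]=0xfe, mem[0x02]=0xf6, mem[0x04]=0x56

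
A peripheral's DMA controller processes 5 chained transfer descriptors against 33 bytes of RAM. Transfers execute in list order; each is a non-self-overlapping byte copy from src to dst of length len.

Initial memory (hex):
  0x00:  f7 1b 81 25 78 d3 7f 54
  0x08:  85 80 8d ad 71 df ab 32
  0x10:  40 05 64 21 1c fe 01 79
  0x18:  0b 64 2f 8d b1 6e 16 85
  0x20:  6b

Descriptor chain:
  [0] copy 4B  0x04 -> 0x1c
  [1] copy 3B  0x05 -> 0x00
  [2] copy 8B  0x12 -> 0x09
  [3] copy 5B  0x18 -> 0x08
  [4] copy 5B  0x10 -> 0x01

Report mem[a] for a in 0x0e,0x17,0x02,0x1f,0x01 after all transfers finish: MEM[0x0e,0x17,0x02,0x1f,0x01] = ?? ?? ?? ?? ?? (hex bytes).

  after D0: wrote 4B at 0x1c = 78d37f54
  after D1: wrote 3B at 0x00 = d37f54
  after D2: wrote 8B at 0x09 = 64211cfe01790b64
  after D3: wrote 5B at 0x08 = 0b642f8d78
  after D4: wrote 5B at 0x01 = 640564211c
query mem[0x0e]=0x79, mem[0x17]=0x79, mem[0x02]=0x05, mem[0x1f]=0x54, mem[0x01]=0x64

MEM[0x0e,0x17,0x02,0x1f,0x01] = 79 79 05 54 64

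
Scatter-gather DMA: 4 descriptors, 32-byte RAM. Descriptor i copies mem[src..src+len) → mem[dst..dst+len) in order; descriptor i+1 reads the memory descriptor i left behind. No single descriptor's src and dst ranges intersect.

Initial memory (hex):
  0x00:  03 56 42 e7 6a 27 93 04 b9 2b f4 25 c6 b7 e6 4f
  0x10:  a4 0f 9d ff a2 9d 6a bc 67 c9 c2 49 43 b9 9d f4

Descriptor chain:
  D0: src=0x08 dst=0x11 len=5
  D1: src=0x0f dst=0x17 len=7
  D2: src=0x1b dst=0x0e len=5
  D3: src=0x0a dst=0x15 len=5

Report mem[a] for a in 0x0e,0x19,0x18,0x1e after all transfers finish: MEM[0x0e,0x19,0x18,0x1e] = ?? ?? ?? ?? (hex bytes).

MEM[0x0e,0x19,0x18,0x1e] = f4 f4 b7 9d

  after D0: wrote 5B at 0x11 = b92bf425c6
  after D1: wrote 7B at 0x17 = 4fa4b92bf425c6
  after D2: wrote 5B at 0x0e = f425c69df4
  after D3: wrote 5B at 0x15 = f425c6b7f4
query mem[0x0e]=0xf4, mem[0x19]=0xf4, mem[0x18]=0xb7, mem[0x1e]=0x9d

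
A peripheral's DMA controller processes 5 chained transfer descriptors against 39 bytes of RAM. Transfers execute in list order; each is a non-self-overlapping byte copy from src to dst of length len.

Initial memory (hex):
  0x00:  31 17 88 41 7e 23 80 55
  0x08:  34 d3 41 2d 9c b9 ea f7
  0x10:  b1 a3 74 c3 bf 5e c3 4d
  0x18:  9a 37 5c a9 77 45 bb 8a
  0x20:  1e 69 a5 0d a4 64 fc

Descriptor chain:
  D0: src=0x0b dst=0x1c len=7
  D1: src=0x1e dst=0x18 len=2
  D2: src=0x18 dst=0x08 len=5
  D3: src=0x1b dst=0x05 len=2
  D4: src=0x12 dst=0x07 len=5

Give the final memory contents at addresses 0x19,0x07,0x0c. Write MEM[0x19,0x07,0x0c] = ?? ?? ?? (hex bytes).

  after D0: wrote 7B at 0x1c = 2d9cb9eaf7b1a3
  after D1: wrote 2B at 0x18 = b9ea
  after D2: wrote 5B at 0x08 = b9ea5ca92d
  after D3: wrote 2B at 0x05 = a92d
  after D4: wrote 5B at 0x07 = 74c3bf5ec3
query mem[0x19]=0xea, mem[0x07]=0x74, mem[0x0c]=0x2d

MEM[0x19,0x07,0x0c] = ea 74 2d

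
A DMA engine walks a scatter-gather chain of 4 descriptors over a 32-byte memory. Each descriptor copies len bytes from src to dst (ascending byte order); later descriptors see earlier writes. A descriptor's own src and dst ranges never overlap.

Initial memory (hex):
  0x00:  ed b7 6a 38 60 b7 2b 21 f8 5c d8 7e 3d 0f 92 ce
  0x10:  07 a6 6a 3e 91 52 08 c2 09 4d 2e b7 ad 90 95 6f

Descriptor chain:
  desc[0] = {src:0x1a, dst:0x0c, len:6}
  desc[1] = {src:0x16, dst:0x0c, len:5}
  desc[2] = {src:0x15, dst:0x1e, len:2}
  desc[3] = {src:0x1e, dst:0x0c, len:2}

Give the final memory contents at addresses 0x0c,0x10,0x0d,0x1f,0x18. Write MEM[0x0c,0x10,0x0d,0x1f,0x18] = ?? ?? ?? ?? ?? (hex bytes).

[0] 0x1a->0x0c len=6 : 2e b7 ad 90 95 6f
[1] 0x16->0x0c len=5 : 08 c2 09 4d 2e
[2] 0x15->0x1e len=2 : 52 08
[3] 0x1e->0x0c len=2 : 52 08
query mem[0x0c]=0x52, mem[0x10]=0x2e, mem[0x0d]=0x08, mem[0x1f]=0x08, mem[0x18]=0x09

MEM[0x0c,0x10,0x0d,0x1f,0x18] = 52 2e 08 08 09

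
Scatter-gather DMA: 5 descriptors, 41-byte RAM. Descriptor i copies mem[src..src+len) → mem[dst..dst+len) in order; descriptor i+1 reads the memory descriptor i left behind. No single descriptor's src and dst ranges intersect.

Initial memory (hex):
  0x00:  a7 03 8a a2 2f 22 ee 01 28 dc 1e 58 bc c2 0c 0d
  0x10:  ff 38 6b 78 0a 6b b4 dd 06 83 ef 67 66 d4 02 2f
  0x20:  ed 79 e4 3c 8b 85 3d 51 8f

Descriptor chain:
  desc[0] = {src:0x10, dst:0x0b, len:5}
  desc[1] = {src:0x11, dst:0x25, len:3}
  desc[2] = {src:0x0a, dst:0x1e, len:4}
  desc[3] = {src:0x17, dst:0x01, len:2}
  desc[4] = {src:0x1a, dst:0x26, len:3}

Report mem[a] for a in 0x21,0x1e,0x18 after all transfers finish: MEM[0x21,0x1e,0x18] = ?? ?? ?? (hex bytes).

MEM[0x21,0x1e,0x18] = 6b 1e 06

  after D0: wrote 5B at 0x0b = ff386b780a
  after D1: wrote 3B at 0x25 = 386b78
  after D2: wrote 4B at 0x1e = 1eff386b
  after D3: wrote 2B at 0x01 = dd06
  after D4: wrote 3B at 0x26 = ef6766
query mem[0x21]=0x6b, mem[0x1e]=0x1e, mem[0x18]=0x06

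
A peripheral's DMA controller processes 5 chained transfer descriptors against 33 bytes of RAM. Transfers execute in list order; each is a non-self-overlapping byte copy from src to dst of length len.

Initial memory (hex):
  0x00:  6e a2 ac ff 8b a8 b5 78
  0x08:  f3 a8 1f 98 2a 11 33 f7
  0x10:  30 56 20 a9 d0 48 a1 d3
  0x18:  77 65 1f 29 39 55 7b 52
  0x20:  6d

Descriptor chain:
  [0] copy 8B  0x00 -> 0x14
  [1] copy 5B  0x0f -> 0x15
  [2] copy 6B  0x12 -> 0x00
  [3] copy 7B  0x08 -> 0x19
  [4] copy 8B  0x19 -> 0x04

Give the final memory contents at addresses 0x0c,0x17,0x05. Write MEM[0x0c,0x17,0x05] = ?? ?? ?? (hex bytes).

#0 dst[0x14+8] := {0x6e,0xa2,0xac,0xff,0x8b,0xa8,0xb5,0x78}
#1 dst[0x15+5] := {0xf7,0x30,0x56,0x20,0xa9}
#2 dst[0x00+6] := {0x20,0xa9,0x6e,0xf7,0x30,0x56}
#3 dst[0x19+7] := {0xf3,0xa8,0x1f,0x98,0x2a,0x11,0x33}
#4 dst[0x04+8] := {0xf3,0xa8,0x1f,0x98,0x2a,0x11,0x33,0x6d}
query mem[0x0c]=0x2a, mem[0x17]=0x56, mem[0x05]=0xa8

MEM[0x0c,0x17,0x05] = 2a 56 a8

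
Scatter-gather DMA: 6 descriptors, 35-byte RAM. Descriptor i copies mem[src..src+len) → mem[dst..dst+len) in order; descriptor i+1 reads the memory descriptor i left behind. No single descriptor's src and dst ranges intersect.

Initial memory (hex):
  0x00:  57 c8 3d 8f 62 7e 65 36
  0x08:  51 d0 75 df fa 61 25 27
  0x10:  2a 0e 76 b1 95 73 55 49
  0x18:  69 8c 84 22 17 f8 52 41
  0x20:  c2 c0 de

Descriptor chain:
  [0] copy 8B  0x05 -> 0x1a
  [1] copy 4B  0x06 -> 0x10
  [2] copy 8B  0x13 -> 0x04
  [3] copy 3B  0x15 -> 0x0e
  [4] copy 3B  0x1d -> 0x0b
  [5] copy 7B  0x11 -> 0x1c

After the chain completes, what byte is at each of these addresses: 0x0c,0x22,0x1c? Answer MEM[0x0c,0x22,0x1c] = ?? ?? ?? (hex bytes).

MEM[0x0c,0x22,0x1c] = d0 49 36

[0] 0x05->0x1a len=8 : 7e 65 36 51 d0 75 df fa
[1] 0x06->0x10 len=4 : 65 36 51 d0
[2] 0x13->0x04 len=8 : d0 95 73 55 49 69 8c 7e
[3] 0x15->0x0e len=3 : 73 55 49
[4] 0x1d->0x0b len=3 : 51 d0 75
[5] 0x11->0x1c len=7 : 36 51 d0 95 73 55 49
query mem[0x0c]=0xd0, mem[0x22]=0x49, mem[0x1c]=0x36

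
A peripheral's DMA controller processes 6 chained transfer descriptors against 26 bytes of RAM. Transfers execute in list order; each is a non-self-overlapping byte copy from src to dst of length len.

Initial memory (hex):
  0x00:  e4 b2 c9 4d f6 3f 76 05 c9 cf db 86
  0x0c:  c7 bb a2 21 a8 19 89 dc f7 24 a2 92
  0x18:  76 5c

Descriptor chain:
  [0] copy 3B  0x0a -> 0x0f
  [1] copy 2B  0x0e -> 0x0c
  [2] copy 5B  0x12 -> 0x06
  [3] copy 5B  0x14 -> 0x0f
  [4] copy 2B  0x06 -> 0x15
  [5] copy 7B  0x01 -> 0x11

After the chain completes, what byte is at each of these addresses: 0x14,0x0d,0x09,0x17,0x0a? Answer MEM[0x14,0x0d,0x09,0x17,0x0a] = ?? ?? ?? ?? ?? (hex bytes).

[0] 0x0a->0x0f len=3 : db 86 c7
[1] 0x0e->0x0c len=2 : a2 db
[2] 0x12->0x06 len=5 : 89 dc f7 24 a2
[3] 0x14->0x0f len=5 : f7 24 a2 92 76
[4] 0x06->0x15 len=2 : 89 dc
[5] 0x01->0x11 len=7 : b2 c9 4d f6 3f 89 dc
query mem[0x14]=0xf6, mem[0x0d]=0xdb, mem[0x09]=0x24, mem[0x17]=0xdc, mem[0x0a]=0xa2

MEM[0x14,0x0d,0x09,0x17,0x0a] = f6 db 24 dc a2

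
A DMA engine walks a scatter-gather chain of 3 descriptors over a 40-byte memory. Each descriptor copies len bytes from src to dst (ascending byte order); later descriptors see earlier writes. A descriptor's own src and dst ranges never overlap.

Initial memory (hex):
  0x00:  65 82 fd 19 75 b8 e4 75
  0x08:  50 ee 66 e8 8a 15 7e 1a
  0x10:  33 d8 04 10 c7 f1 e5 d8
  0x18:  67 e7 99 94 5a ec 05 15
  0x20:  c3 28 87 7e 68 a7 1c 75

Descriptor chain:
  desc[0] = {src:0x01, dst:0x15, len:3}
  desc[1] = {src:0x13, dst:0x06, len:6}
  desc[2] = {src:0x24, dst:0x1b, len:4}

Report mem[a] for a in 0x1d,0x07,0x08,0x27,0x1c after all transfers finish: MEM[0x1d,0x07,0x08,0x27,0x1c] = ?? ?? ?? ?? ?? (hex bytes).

  after D0: wrote 3B at 0x15 = 82fd19
  after D1: wrote 6B at 0x06 = 10c782fd1967
  after D2: wrote 4B at 0x1b = 68a71c75
query mem[0x1d]=0x1c, mem[0x07]=0xc7, mem[0x08]=0x82, mem[0x27]=0x75, mem[0x1c]=0xa7

MEM[0x1d,0x07,0x08,0x27,0x1c] = 1c c7 82 75 a7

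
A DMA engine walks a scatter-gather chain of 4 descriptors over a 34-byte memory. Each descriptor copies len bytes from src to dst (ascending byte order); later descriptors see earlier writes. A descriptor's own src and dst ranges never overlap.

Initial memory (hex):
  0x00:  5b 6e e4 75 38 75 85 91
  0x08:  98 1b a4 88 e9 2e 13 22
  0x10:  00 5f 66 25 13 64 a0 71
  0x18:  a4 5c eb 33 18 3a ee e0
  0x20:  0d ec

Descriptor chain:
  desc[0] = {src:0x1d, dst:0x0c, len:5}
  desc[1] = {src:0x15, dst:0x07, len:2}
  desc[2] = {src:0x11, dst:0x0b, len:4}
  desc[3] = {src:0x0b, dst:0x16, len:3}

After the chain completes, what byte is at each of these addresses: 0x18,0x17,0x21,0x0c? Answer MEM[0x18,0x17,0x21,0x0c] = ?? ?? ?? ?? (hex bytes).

MEM[0x18,0x17,0x21,0x0c] = 25 66 ec 66

D0: mem[0x0c..0x10] <- [3a ee e0 0d ec]
D1: mem[0x07..0x08] <- [64 a0]
D2: mem[0x0b..0x0e] <- [5f 66 25 13]
D3: mem[0x16..0x18] <- [5f 66 25]
query mem[0x18]=0x25, mem[0x17]=0x66, mem[0x21]=0xec, mem[0x0c]=0x66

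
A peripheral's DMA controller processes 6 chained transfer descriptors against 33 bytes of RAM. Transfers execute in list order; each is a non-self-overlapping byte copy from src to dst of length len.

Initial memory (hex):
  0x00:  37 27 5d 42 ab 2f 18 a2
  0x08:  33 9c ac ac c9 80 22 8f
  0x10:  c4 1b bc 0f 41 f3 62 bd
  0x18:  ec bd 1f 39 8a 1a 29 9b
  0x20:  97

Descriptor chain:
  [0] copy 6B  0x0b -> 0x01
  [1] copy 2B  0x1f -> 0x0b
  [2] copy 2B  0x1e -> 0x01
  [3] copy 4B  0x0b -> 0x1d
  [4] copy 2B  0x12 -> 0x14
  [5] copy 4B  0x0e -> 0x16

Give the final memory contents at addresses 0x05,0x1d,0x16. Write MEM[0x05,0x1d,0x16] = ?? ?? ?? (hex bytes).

MEM[0x05,0x1d,0x16] = 8f 9b 22

[0] 0x0b->0x01 len=6 : ac c9 80 22 8f c4
[1] 0x1f->0x0b len=2 : 9b 97
[2] 0x1e->0x01 len=2 : 29 9b
[3] 0x0b->0x1d len=4 : 9b 97 80 22
[4] 0x12->0x14 len=2 : bc 0f
[5] 0x0e->0x16 len=4 : 22 8f c4 1b
query mem[0x05]=0x8f, mem[0x1d]=0x9b, mem[0x16]=0x22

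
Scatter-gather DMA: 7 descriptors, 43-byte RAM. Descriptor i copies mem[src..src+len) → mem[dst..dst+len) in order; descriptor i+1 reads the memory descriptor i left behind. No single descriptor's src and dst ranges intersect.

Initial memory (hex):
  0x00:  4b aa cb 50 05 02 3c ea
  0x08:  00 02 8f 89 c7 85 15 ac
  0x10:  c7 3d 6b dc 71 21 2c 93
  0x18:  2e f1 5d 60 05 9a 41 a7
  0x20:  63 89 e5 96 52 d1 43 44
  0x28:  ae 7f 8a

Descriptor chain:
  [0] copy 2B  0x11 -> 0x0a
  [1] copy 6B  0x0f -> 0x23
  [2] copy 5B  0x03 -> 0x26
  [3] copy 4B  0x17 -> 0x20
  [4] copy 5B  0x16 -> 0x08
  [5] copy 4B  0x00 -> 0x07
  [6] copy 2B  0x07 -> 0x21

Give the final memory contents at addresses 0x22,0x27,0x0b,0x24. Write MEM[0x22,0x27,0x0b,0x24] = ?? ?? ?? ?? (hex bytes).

MEM[0x22,0x27,0x0b,0x24] = aa 05 f1 c7

[0] 0x11->0x0a len=2 : 3d 6b
[1] 0x0f->0x23 len=6 : ac c7 3d 6b dc 71
[2] 0x03->0x26 len=5 : 50 05 02 3c ea
[3] 0x17->0x20 len=4 : 93 2e f1 5d
[4] 0x16->0x08 len=5 : 2c 93 2e f1 5d
[5] 0x00->0x07 len=4 : 4b aa cb 50
[6] 0x07->0x21 len=2 : 4b aa
query mem[0x22]=0xaa, mem[0x27]=0x05, mem[0x0b]=0xf1, mem[0x24]=0xc7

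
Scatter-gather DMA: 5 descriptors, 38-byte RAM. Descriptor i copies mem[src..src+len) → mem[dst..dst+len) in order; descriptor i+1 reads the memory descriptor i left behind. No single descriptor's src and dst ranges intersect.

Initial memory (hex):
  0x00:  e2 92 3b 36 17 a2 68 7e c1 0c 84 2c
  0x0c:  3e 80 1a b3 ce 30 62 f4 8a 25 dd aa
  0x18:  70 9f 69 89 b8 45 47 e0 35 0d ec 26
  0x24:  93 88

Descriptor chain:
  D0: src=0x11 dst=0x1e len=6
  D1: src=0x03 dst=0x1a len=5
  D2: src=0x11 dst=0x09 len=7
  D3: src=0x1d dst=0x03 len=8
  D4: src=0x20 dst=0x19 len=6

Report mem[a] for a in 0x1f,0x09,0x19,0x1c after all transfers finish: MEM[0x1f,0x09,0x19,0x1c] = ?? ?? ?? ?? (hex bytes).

[0] 0x11->0x1e len=6 : 30 62 f4 8a 25 dd
[1] 0x03->0x1a len=5 : 36 17 a2 68 7e
[2] 0x11->0x09 len=7 : 30 62 f4 8a 25 dd aa
[3] 0x1d->0x03 len=8 : 68 7e 62 f4 8a 25 dd 93
[4] 0x20->0x19 len=6 : f4 8a 25 dd 93 88
query mem[0x1f]=0x62, mem[0x09]=0xdd, mem[0x19]=0xf4, mem[0x1c]=0xdd

MEM[0x1f,0x09,0x19,0x1c] = 62 dd f4 dd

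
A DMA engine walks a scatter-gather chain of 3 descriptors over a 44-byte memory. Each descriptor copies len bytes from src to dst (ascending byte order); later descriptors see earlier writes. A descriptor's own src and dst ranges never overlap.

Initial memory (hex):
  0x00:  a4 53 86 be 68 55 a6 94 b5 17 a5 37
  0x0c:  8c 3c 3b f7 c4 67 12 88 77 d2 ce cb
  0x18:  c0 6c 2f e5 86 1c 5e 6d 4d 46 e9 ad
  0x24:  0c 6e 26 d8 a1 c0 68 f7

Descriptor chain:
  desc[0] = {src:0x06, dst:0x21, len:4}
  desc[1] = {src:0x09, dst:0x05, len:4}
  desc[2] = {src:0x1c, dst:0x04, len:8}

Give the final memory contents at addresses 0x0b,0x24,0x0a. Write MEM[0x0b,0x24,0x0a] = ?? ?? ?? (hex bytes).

MEM[0x0b,0x24,0x0a] = b5 17 94

#0 dst[0x21+4] := {0xa6,0x94,0xb5,0x17}
#1 dst[0x05+4] := {0x17,0xa5,0x37,0x8c}
#2 dst[0x04+8] := {0x86,0x1c,0x5e,0x6d,0x4d,0xa6,0x94,0xb5}
query mem[0x0b]=0xb5, mem[0x24]=0x17, mem[0x0a]=0x94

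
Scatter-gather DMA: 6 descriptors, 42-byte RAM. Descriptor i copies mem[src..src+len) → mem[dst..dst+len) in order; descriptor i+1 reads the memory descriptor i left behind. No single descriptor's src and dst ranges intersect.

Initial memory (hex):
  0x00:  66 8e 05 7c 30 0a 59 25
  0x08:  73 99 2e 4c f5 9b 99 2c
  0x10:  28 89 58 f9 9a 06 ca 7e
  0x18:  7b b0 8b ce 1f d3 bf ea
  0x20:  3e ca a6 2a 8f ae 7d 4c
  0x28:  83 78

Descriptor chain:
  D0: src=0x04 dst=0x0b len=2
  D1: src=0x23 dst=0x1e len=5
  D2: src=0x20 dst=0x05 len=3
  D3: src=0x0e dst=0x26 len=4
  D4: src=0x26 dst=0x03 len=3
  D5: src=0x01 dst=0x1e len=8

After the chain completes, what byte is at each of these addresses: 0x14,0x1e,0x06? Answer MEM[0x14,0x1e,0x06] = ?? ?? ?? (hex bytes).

MEM[0x14,0x1e,0x06] = 9a 8e 7d

  after D0: wrote 2B at 0x0b = 300a
  after D1: wrote 5B at 0x1e = 2a8fae7d4c
  after D2: wrote 3B at 0x05 = ae7d4c
  after D3: wrote 4B at 0x26 = 992c2889
  after D4: wrote 3B at 0x03 = 992c28
  after D5: wrote 8B at 0x1e = 8e05992c287d4c73
query mem[0x14]=0x9a, mem[0x1e]=0x8e, mem[0x06]=0x7d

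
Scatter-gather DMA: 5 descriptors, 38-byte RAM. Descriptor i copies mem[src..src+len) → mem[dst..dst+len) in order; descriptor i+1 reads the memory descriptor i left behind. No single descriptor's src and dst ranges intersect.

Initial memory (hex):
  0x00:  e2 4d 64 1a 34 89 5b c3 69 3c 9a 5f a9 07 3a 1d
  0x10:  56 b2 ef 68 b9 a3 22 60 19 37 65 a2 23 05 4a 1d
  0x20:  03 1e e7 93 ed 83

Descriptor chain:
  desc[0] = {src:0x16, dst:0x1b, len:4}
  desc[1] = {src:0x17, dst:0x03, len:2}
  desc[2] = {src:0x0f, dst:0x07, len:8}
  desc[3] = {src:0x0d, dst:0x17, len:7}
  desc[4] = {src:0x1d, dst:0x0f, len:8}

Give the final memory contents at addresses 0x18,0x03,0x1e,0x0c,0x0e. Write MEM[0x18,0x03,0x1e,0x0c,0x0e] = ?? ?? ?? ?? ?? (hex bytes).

MEM[0x18,0x03,0x1e,0x0c,0x0e] = 22 60 37 b9 22

D0: mem[0x1b..0x1e] <- [22 60 19 37]
D1: mem[0x03..0x04] <- [60 19]
D2: mem[0x07..0x0e] <- [1d 56 b2 ef 68 b9 a3 22]
D3: mem[0x17..0x1d] <- [a3 22 1d 56 b2 ef 68]
D4: mem[0x0f..0x16] <- [68 37 1d 03 1e e7 93 ed]
query mem[0x18]=0x22, mem[0x03]=0x60, mem[0x1e]=0x37, mem[0x0c]=0xb9, mem[0x0e]=0x22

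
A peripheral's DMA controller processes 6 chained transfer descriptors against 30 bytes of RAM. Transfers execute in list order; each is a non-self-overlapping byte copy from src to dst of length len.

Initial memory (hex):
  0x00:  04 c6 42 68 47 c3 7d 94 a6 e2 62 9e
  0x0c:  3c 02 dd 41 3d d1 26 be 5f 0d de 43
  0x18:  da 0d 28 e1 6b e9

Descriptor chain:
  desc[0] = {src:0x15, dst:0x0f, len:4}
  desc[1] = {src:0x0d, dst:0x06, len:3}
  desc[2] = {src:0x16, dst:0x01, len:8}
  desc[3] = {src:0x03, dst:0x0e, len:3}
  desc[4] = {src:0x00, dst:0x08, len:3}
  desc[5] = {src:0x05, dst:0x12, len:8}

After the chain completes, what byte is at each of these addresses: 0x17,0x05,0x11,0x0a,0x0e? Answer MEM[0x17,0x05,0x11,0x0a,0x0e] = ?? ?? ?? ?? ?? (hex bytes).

[0] 0x15->0x0f len=4 : 0d de 43 da
[1] 0x0d->0x06 len=3 : 02 dd 0d
[2] 0x16->0x01 len=8 : de 43 da 0d 28 e1 6b e9
[3] 0x03->0x0e len=3 : da 0d 28
[4] 0x00->0x08 len=3 : 04 de 43
[5] 0x05->0x12 len=8 : 28 e1 6b 04 de 43 9e 3c
query mem[0x17]=0x43, mem[0x05]=0x28, mem[0x11]=0x43, mem[0x0a]=0x43, mem[0x0e]=0xda

MEM[0x17,0x05,0x11,0x0a,0x0e] = 43 28 43 43 da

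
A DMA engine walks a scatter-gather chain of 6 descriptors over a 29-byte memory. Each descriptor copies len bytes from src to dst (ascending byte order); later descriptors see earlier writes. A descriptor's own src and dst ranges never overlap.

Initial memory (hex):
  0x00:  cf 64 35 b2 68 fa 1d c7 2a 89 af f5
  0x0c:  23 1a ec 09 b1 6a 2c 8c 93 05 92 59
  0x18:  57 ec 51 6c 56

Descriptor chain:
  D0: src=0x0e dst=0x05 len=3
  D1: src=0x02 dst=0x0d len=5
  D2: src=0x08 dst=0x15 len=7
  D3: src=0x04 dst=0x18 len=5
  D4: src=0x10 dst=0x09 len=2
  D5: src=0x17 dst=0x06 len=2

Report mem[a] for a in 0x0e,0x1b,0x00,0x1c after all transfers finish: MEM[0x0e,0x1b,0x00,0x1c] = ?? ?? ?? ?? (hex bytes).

MEM[0x0e,0x1b,0x00,0x1c] = b2 b1 cf 2a

D0: mem[0x05..0x07] <- [ec 09 b1]
D1: mem[0x0d..0x11] <- [35 b2 68 ec 09]
D2: mem[0x15..0x1b] <- [2a 89 af f5 23 35 b2]
D3: mem[0x18..0x1c] <- [68 ec 09 b1 2a]
D4: mem[0x09..0x0a] <- [ec 09]
D5: mem[0x06..0x07] <- [af 68]
query mem[0x0e]=0xb2, mem[0x1b]=0xb1, mem[0x00]=0xcf, mem[0x1c]=0x2a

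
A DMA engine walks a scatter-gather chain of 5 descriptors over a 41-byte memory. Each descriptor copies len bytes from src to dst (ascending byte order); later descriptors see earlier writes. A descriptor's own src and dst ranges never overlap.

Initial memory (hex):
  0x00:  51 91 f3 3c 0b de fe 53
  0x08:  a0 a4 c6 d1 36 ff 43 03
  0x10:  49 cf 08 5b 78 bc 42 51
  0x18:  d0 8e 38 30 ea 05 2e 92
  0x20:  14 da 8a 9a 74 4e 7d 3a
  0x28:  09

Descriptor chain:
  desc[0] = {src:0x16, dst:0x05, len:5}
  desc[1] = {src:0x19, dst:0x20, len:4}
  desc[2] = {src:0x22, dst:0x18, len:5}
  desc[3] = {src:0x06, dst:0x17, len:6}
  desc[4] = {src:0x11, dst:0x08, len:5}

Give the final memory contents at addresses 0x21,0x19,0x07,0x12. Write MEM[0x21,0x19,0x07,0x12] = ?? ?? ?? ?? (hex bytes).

MEM[0x21,0x19,0x07,0x12] = 38 8e d0 08

  after D0: wrote 5B at 0x05 = 4251d08e38
  after D1: wrote 4B at 0x20 = 8e3830ea
  after D2: wrote 5B at 0x18 = 30ea744e7d
  after D3: wrote 6B at 0x17 = 51d08e38c6d1
  after D4: wrote 5B at 0x08 = cf085b78bc
query mem[0x21]=0x38, mem[0x19]=0x8e, mem[0x07]=0xd0, mem[0x12]=0x08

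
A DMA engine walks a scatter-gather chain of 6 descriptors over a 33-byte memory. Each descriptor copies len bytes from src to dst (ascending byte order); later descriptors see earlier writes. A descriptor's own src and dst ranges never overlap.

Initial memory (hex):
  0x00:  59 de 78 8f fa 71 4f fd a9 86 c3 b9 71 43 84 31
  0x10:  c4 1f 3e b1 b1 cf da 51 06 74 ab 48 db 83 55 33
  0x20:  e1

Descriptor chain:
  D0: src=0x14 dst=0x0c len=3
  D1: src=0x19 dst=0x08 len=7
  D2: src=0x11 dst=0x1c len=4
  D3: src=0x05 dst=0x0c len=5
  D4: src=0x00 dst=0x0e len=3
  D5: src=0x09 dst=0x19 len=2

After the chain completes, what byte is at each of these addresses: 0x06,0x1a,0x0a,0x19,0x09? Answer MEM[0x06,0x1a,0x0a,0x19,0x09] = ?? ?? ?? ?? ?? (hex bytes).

  after D0: wrote 3B at 0x0c = b1cfda
  after D1: wrote 7B at 0x08 = 74ab48db835533
  after D2: wrote 4B at 0x1c = 1f3eb1b1
  after D3: wrote 5B at 0x0c = 714ffd74ab
  after D4: wrote 3B at 0x0e = 59de78
  after D5: wrote 2B at 0x19 = ab48
query mem[0x06]=0x4f, mem[0x1a]=0x48, mem[0x0a]=0x48, mem[0x19]=0xab, mem[0x09]=0xab

MEM[0x06,0x1a,0x0a,0x19,0x09] = 4f 48 48 ab ab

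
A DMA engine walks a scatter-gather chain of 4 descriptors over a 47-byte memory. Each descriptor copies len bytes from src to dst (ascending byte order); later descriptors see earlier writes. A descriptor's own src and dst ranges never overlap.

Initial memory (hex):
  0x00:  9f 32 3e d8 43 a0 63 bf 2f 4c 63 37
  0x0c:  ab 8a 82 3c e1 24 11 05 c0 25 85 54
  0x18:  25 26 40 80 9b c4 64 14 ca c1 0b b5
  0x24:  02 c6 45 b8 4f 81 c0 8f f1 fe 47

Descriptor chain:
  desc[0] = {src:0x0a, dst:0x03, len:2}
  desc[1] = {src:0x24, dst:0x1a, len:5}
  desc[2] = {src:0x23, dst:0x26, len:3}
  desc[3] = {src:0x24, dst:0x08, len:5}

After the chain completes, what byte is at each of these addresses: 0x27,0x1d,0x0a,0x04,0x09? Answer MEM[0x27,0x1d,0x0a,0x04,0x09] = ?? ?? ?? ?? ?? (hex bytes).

MEM[0x27,0x1d,0x0a,0x04,0x09] = 02 b8 b5 37 c6

  after D0: wrote 2B at 0x03 = 6337
  after D1: wrote 5B at 0x1a = 02c645b84f
  after D2: wrote 3B at 0x26 = b502c6
  after D3: wrote 5B at 0x08 = 02c6b502c6
query mem[0x27]=0x02, mem[0x1d]=0xb8, mem[0x0a]=0xb5, mem[0x04]=0x37, mem[0x09]=0xc6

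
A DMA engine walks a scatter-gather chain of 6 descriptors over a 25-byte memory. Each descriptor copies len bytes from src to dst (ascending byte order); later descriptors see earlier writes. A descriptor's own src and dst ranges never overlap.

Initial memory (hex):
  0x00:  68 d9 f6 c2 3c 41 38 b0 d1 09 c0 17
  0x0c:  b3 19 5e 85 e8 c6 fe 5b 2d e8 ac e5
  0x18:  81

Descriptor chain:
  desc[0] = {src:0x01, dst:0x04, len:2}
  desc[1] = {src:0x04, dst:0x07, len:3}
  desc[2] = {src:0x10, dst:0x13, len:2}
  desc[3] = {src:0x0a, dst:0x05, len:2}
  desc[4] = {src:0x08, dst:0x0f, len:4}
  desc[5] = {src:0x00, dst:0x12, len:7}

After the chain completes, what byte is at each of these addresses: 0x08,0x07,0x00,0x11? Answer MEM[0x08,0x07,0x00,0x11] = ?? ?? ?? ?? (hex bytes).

MEM[0x08,0x07,0x00,0x11] = f6 d9 68 c0

#0 dst[0x04+2] := {0xd9,0xf6}
#1 dst[0x07+3] := {0xd9,0xf6,0x38}
#2 dst[0x13+2] := {0xe8,0xc6}
#3 dst[0x05+2] := {0xc0,0x17}
#4 dst[0x0f+4] := {0xf6,0x38,0xc0,0x17}
#5 dst[0x12+7] := {0x68,0xd9,0xf6,0xc2,0xd9,0xc0,0x17}
query mem[0x08]=0xf6, mem[0x07]=0xd9, mem[0x00]=0x68, mem[0x11]=0xc0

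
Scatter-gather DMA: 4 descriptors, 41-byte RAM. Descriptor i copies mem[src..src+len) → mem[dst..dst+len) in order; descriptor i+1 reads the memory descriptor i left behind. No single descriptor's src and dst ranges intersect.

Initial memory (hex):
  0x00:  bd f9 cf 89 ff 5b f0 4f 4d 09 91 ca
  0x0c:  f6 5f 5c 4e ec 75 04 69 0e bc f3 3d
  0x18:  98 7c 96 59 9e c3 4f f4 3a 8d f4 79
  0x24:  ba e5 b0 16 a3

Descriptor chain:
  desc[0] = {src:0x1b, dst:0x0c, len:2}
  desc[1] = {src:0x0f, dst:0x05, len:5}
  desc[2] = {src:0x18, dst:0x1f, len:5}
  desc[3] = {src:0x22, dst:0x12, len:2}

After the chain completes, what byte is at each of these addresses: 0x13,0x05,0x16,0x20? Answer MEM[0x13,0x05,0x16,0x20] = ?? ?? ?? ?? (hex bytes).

#0 dst[0x0c+2] := {0x59,0x9e}
#1 dst[0x05+5] := {0x4e,0xec,0x75,0x04,0x69}
#2 dst[0x1f+5] := {0x98,0x7c,0x96,0x59,0x9e}
#3 dst[0x12+2] := {0x59,0x9e}
query mem[0x13]=0x9e, mem[0x05]=0x4e, mem[0x16]=0xf3, mem[0x20]=0x7c

MEM[0x13,0x05,0x16,0x20] = 9e 4e f3 7c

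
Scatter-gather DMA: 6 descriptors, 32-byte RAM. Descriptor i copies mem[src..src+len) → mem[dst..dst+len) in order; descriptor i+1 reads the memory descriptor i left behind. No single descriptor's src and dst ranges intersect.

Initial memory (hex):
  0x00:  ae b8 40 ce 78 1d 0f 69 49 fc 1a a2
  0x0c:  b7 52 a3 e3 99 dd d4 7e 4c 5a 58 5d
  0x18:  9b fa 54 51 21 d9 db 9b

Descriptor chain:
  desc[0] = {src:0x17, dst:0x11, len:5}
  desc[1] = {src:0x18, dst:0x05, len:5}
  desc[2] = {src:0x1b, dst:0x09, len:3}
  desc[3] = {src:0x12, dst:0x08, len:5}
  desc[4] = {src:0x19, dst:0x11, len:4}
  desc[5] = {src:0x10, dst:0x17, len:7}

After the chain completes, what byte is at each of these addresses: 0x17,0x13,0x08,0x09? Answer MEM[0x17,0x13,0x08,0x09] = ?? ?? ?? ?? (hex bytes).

  after D0: wrote 5B at 0x11 = 5d9bfa5451
  after D1: wrote 5B at 0x05 = 9bfa545121
  after D2: wrote 3B at 0x09 = 5121d9
  after D3: wrote 5B at 0x08 = 9bfa545158
  after D4: wrote 4B at 0x11 = fa545121
  after D5: wrote 7B at 0x17 = 99fa5451215158
query mem[0x17]=0x99, mem[0x13]=0x51, mem[0x08]=0x9b, mem[0x09]=0xfa

MEM[0x17,0x13,0x08,0x09] = 99 51 9b fa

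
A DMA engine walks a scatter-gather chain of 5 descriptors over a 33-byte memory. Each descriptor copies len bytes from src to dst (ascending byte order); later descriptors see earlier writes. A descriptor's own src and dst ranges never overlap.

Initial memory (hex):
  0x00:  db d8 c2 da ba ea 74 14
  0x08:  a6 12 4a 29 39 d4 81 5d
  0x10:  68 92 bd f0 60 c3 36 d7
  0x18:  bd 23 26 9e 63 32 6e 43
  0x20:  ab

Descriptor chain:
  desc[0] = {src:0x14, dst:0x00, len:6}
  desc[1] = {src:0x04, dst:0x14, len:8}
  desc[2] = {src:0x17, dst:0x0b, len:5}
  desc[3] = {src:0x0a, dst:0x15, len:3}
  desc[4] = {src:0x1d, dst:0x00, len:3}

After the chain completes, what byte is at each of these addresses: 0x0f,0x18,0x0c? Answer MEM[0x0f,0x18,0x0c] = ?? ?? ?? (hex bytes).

#0 dst[0x00+6] := {0x60,0xc3,0x36,0xd7,0xbd,0x23}
#1 dst[0x14+8] := {0xbd,0x23,0x74,0x14,0xa6,0x12,0x4a,0x29}
#2 dst[0x0b+5] := {0x14,0xa6,0x12,0x4a,0x29}
#3 dst[0x15+3] := {0x4a,0x14,0xa6}
#4 dst[0x00+3] := {0x32,0x6e,0x43}
query mem[0x0f]=0x29, mem[0x18]=0xa6, mem[0x0c]=0xa6

MEM[0x0f,0x18,0x0c] = 29 a6 a6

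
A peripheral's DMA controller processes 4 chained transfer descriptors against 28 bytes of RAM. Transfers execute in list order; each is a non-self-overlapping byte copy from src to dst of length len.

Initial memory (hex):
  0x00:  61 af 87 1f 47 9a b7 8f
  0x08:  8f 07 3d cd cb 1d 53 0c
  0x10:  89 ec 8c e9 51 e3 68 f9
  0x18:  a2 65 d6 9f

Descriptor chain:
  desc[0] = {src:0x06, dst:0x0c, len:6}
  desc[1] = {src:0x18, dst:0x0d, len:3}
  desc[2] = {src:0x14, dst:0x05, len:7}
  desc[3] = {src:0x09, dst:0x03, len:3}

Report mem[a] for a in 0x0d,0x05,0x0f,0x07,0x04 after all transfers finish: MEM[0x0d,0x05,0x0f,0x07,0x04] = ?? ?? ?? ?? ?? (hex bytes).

MEM[0x0d,0x05,0x0f,0x07,0x04] = a2 d6 d6 68 65

  after D0: wrote 6B at 0x0c = b78f8f073dcd
  after D1: wrote 3B at 0x0d = a265d6
  after D2: wrote 7B at 0x05 = 51e368f9a265d6
  after D3: wrote 3B at 0x03 = a265d6
query mem[0x0d]=0xa2, mem[0x05]=0xd6, mem[0x0f]=0xd6, mem[0x07]=0x68, mem[0x04]=0x65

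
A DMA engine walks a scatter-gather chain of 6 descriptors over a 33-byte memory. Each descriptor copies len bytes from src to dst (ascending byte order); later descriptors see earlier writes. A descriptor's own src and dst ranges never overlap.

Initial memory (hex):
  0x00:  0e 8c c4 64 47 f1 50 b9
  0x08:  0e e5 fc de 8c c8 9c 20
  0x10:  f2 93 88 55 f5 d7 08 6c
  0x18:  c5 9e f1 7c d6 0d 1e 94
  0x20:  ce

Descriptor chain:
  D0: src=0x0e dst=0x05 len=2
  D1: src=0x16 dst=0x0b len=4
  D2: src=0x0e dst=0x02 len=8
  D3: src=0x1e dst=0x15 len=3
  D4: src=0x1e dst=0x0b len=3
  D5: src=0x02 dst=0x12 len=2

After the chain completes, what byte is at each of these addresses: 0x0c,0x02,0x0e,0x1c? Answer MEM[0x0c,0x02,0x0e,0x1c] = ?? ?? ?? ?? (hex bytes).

MEM[0x0c,0x02,0x0e,0x1c] = 94 9e 9e d6

  after D0: wrote 2B at 0x05 = 9c20
  after D1: wrote 4B at 0x0b = 086cc59e
  after D2: wrote 8B at 0x02 = 9e20f2938855f5d7
  after D3: wrote 3B at 0x15 = 1e94ce
  after D4: wrote 3B at 0x0b = 1e94ce
  after D5: wrote 2B at 0x12 = 9e20
query mem[0x0c]=0x94, mem[0x02]=0x9e, mem[0x0e]=0x9e, mem[0x1c]=0xd6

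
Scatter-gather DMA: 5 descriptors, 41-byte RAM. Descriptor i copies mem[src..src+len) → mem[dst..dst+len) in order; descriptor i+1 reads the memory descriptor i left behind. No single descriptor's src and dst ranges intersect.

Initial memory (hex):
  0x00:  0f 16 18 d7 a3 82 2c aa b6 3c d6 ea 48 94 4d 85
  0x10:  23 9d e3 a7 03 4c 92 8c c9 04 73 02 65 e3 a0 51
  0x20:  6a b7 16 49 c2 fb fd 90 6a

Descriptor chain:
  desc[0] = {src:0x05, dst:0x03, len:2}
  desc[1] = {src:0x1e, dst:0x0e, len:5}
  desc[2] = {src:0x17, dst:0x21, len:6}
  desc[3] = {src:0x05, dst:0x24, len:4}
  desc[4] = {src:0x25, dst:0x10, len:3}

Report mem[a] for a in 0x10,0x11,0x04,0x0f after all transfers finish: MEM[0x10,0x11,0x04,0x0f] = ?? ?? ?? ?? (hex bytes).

  after D0: wrote 2B at 0x03 = 822c
  after D1: wrote 5B at 0x0e = a0516ab716
  after D2: wrote 6B at 0x21 = 8cc904730265
  after D3: wrote 4B at 0x24 = 822caab6
  after D4: wrote 3B at 0x10 = 2caab6
query mem[0x10]=0x2c, mem[0x11]=0xaa, mem[0x04]=0x2c, mem[0x0f]=0x51

MEM[0x10,0x11,0x04,0x0f] = 2c aa 2c 51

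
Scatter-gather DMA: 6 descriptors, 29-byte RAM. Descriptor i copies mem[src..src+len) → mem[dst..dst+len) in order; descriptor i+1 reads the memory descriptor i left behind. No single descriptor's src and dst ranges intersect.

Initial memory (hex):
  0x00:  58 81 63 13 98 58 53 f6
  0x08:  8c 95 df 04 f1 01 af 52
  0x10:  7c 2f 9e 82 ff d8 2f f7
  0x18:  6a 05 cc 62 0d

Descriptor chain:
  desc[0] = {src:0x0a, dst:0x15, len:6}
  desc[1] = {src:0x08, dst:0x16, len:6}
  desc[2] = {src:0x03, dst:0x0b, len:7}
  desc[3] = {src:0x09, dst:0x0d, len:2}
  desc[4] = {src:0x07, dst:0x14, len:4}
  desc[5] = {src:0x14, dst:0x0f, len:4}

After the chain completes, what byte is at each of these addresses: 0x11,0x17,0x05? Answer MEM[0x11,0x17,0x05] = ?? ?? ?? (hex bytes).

MEM[0x11,0x17,0x05] = 95 df 58

  after D0: wrote 6B at 0x15 = df04f101af52
  after D1: wrote 6B at 0x16 = 8c95df04f101
  after D2: wrote 7B at 0x0b = 13985853f68c95
  after D3: wrote 2B at 0x0d = 95df
  after D4: wrote 4B at 0x14 = f68c95df
  after D5: wrote 4B at 0x0f = f68c95df
query mem[0x11]=0x95, mem[0x17]=0xdf, mem[0x05]=0x58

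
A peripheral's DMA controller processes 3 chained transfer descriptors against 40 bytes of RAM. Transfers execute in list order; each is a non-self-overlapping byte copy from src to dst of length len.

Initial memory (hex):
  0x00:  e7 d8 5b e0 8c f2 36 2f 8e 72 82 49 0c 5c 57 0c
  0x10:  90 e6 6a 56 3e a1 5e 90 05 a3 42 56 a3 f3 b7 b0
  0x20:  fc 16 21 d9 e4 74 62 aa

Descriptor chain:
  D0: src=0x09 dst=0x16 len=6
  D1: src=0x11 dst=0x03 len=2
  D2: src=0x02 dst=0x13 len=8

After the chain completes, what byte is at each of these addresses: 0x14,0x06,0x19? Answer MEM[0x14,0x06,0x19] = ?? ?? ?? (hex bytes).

MEM[0x14,0x06,0x19] = e6 36 8e

D0: mem[0x16..0x1b] <- [72 82 49 0c 5c 57]
D1: mem[0x03..0x04] <- [e6 6a]
D2: mem[0x13..0x1a] <- [5b e6 6a f2 36 2f 8e 72]
query mem[0x14]=0xe6, mem[0x06]=0x36, mem[0x19]=0x8e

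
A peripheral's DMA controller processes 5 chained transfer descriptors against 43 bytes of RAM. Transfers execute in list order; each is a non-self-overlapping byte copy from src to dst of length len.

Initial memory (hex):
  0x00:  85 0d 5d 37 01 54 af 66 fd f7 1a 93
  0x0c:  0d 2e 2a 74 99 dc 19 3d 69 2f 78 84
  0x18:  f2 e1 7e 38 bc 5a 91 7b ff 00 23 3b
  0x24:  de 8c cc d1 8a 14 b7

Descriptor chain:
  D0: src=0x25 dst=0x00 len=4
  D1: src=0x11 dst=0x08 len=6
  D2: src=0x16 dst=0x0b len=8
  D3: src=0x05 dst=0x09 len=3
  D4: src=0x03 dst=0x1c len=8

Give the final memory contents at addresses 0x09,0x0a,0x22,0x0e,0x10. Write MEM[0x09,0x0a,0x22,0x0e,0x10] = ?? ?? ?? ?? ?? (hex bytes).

MEM[0x09,0x0a,0x22,0x0e,0x10] = 54 af 54 e1 38

[0] 0x25->0x00 len=4 : 8c cc d1 8a
[1] 0x11->0x08 len=6 : dc 19 3d 69 2f 78
[2] 0x16->0x0b len=8 : 78 84 f2 e1 7e 38 bc 5a
[3] 0x05->0x09 len=3 : 54 af 66
[4] 0x03->0x1c len=8 : 8a 01 54 af 66 dc 54 af
query mem[0x09]=0x54, mem[0x0a]=0xaf, mem[0x22]=0x54, mem[0x0e]=0xe1, mem[0x10]=0x38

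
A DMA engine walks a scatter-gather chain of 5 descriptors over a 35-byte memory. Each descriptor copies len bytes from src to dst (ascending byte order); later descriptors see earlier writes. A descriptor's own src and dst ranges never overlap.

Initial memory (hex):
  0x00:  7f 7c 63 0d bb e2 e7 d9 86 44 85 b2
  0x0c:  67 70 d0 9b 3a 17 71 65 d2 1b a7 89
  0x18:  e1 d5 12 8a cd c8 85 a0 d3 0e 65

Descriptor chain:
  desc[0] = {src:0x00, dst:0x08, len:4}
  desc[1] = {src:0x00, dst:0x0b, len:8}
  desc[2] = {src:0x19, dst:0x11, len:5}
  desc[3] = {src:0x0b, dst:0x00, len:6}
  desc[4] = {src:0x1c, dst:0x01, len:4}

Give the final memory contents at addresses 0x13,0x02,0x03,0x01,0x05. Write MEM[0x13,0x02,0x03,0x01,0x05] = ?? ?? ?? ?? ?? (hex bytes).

MEM[0x13,0x02,0x03,0x01,0x05] = 8a c8 85 cd e2

#0 dst[0x08+4] := {0x7f,0x7c,0x63,0x0d}
#1 dst[0x0b+8] := {0x7f,0x7c,0x63,0x0d,0xbb,0xe2,0xe7,0xd9}
#2 dst[0x11+5] := {0xd5,0x12,0x8a,0xcd,0xc8}
#3 dst[0x00+6] := {0x7f,0x7c,0x63,0x0d,0xbb,0xe2}
#4 dst[0x01+4] := {0xcd,0xc8,0x85,0xa0}
query mem[0x13]=0x8a, mem[0x02]=0xc8, mem[0x03]=0x85, mem[0x01]=0xcd, mem[0x05]=0xe2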